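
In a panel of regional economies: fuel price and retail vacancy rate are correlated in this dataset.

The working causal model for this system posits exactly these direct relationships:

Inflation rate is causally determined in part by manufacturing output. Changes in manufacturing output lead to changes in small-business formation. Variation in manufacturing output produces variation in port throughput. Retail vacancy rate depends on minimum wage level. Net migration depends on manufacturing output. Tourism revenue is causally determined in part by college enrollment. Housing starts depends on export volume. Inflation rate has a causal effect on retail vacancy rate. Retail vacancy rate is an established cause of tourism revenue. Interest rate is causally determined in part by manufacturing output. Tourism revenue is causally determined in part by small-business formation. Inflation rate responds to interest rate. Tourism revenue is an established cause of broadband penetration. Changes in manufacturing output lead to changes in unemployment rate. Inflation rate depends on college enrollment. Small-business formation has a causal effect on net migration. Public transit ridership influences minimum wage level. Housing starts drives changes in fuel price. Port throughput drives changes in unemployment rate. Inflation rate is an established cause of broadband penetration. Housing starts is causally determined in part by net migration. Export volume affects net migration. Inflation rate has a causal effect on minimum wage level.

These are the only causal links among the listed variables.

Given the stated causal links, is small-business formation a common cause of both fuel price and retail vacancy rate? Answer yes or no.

no

Small-business formation has no stated causal path to retail vacancy rate. A confounder must cause both variables, so small-business formation does not qualify.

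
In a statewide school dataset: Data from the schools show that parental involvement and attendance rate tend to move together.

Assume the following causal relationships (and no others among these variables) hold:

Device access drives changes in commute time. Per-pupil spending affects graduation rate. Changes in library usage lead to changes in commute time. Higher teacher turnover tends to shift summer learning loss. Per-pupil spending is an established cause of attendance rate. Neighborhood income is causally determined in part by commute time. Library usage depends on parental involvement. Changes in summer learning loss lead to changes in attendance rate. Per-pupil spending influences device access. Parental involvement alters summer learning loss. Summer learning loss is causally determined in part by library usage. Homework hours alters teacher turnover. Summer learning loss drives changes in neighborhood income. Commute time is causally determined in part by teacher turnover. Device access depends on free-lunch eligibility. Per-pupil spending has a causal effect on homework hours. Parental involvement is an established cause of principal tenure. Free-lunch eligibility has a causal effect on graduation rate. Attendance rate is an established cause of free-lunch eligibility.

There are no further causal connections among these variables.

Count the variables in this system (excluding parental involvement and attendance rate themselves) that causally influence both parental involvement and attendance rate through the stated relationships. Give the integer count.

No listed variable has a causal path to both parental involvement and attendance rate, so there are no common causes.

0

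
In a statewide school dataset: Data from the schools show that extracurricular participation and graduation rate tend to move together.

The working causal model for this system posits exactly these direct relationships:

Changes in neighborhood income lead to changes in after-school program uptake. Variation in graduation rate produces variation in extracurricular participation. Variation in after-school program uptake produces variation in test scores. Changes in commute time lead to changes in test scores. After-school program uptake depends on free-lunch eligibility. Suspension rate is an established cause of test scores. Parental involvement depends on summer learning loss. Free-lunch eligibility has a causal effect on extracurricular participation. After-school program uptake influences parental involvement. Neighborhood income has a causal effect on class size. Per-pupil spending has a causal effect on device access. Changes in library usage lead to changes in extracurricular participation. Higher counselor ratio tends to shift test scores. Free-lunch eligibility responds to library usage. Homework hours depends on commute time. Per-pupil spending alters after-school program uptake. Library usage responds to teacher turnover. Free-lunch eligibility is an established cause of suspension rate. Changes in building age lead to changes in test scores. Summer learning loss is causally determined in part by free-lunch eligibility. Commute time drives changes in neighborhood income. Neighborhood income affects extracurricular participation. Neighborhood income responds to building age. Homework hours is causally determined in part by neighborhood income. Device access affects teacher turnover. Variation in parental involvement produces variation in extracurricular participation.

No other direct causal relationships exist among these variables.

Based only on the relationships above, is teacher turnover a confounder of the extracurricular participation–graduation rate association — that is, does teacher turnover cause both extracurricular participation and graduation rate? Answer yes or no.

Teacher turnover has no stated causal path to graduation rate. A confounder must cause both variables, so teacher turnover does not qualify.

no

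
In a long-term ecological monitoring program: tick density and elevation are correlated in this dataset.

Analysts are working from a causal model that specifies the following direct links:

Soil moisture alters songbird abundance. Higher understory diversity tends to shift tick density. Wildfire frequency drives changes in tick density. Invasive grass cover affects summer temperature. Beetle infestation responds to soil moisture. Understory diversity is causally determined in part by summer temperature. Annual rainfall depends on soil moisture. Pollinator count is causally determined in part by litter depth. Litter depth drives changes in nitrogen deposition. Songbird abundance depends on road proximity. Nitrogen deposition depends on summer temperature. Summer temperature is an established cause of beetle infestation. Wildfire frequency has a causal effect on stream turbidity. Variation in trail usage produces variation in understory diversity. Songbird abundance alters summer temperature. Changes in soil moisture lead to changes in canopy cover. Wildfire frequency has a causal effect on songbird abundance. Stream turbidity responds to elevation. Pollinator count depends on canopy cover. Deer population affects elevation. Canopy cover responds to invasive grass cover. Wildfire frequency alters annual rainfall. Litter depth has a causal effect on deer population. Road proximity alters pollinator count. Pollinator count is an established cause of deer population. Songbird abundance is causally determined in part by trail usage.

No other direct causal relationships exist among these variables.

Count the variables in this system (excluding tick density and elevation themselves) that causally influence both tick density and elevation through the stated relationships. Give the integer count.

The common causes are: invasive grass cover (to tick density via invasive grass cover → summer temperature → understory diversity → tick density; to elevation via invasive grass cover → canopy cover → pollinator count → deer population → elevation); road proximity (to tick density via road proximity → songbird abundance → summer temperature → understory diversity → tick density; to elevation via road proximity → pollinator count → deer population → elevation); soil moisture (to tick density via soil moisture → songbird abundance → summer temperature → understory diversity → tick density; to elevation via soil moisture → canopy cover → pollinator count → deer population → elevation).
Every other variable lacks a causal path to at least one of tick density and elevation.

3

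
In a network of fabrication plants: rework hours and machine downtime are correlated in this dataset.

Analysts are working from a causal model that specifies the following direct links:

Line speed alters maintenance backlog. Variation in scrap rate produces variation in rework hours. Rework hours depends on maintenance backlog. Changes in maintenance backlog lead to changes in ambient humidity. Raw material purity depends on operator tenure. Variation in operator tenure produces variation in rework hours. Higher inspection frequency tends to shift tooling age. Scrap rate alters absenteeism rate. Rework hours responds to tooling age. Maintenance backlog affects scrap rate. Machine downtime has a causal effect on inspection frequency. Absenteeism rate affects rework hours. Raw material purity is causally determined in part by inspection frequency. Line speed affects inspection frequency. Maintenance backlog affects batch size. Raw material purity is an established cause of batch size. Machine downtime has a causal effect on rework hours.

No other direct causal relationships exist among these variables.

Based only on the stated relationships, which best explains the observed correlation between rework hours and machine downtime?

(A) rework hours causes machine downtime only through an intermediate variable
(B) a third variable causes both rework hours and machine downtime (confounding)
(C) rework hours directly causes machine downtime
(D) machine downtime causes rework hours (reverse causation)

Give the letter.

D

The stated link runs machine downtime → rework hours; rework hours has no causal path to machine downtime. No variable causes both, so confounding is ruled out. The correlation reflects reverse causation.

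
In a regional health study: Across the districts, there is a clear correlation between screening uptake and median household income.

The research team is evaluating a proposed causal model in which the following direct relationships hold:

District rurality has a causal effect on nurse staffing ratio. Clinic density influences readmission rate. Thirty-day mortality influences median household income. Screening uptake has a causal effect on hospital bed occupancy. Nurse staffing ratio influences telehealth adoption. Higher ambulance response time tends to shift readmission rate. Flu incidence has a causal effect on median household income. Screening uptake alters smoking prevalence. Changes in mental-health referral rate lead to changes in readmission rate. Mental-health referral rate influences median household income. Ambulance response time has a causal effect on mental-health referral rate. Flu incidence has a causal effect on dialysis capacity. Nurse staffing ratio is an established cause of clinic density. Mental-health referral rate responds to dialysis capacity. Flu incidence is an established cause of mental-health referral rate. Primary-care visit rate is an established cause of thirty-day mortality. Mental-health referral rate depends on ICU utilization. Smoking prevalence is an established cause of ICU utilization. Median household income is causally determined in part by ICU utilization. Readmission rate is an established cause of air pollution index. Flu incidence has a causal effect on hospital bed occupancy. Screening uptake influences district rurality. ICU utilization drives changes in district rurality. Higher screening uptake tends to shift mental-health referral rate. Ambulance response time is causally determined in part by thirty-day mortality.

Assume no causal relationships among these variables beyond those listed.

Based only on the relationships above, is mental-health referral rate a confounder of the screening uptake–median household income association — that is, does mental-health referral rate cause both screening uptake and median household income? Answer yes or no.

no

Mental-health referral rate has no stated causal path to screening uptake. A confounder must cause both variables, so mental-health referral rate does not qualify.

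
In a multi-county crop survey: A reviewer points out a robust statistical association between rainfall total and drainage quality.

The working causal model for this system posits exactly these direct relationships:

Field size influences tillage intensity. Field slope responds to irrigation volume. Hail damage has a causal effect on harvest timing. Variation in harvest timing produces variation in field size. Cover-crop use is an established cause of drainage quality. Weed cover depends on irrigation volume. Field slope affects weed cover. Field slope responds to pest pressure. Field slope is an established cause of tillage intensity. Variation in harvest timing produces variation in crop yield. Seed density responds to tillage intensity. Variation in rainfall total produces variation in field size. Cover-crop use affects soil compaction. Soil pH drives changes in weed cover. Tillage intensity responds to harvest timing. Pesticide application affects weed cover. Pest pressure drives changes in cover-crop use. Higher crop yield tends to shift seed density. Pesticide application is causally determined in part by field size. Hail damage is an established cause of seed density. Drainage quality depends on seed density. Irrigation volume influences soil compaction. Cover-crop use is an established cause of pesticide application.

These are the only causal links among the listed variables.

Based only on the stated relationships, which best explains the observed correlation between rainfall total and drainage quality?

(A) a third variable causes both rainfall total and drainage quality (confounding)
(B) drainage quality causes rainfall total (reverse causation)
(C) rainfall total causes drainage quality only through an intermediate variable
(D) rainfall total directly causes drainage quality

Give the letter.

C

Rainfall total reaches drainage quality through rainfall total → field size → tillage intensity → seed density → drainage quality — an indirect causal chain with no direct rainfall total → drainage quality link. No variable causes both rainfall total and drainage quality, so confounding is ruled out; the effect is mediated.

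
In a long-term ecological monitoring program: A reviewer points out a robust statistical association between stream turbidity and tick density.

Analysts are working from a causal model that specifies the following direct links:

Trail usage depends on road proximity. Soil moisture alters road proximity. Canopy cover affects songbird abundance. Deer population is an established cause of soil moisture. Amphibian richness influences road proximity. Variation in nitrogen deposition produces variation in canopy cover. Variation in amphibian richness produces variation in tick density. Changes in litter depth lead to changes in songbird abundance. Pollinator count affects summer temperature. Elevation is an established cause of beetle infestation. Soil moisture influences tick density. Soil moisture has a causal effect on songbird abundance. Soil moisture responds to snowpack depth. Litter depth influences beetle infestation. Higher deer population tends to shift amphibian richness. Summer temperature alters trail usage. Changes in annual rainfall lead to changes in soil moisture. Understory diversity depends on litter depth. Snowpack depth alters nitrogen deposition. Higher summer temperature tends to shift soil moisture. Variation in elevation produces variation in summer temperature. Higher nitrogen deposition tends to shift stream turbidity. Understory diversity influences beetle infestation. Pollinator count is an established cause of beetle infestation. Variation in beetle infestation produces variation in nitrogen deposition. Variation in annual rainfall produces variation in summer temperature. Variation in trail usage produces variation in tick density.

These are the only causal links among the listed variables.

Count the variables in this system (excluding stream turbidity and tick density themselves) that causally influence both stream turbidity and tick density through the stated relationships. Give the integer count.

3

The common causes are: elevation (to stream turbidity via elevation → beetle infestation → nitrogen deposition → stream turbidity; to tick density via elevation → summer temperature → trail usage → tick density); pollinator count (to stream turbidity via pollinator count → beetle infestation → nitrogen deposition → stream turbidity; to tick density via pollinator count → summer temperature → trail usage → tick density); snowpack depth (to stream turbidity via snowpack depth → nitrogen deposition → stream turbidity; to tick density via snowpack depth → soil moisture → tick density).
Every other variable lacks a causal path to at least one of stream turbidity and tick density.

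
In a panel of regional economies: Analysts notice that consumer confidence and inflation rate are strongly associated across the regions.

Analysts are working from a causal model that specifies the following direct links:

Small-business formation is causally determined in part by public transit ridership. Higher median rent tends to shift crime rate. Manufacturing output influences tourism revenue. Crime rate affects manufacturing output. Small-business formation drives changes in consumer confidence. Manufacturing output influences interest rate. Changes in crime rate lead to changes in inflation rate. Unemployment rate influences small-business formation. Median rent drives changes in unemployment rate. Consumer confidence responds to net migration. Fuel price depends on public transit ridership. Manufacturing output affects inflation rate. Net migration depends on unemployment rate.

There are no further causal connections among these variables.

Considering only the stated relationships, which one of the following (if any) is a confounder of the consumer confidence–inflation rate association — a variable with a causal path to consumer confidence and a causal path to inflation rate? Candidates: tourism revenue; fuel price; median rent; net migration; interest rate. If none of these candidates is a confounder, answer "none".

Median rent causes consumer confidence (median rent → unemployment rate → net migration → consumer confidence) and also causes inflation rate (median rent → crime rate → inflation rate); it is a common cause of both.
Each of the other candidates lacks a causal path to at least one of consumer confidence and inflation rate, so they do not confound the relationship.

median rent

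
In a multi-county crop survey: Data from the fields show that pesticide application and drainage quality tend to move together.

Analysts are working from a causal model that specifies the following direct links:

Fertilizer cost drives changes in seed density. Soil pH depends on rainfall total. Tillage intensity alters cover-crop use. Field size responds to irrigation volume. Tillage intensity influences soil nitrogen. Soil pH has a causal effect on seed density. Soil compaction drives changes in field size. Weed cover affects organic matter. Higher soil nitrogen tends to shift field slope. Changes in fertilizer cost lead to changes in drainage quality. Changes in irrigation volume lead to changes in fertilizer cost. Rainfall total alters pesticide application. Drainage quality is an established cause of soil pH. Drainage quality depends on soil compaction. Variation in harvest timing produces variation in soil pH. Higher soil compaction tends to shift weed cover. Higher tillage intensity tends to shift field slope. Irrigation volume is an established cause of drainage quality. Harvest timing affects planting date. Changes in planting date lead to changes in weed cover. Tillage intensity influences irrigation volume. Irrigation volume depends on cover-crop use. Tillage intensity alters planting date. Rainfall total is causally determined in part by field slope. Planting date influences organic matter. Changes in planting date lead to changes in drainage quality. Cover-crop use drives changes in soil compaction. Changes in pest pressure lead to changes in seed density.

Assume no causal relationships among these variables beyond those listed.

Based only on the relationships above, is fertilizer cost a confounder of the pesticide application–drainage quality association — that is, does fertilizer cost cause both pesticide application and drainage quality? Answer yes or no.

no

Fertilizer cost has no stated causal path to pesticide application. A confounder must cause both variables, so fertilizer cost does not qualify.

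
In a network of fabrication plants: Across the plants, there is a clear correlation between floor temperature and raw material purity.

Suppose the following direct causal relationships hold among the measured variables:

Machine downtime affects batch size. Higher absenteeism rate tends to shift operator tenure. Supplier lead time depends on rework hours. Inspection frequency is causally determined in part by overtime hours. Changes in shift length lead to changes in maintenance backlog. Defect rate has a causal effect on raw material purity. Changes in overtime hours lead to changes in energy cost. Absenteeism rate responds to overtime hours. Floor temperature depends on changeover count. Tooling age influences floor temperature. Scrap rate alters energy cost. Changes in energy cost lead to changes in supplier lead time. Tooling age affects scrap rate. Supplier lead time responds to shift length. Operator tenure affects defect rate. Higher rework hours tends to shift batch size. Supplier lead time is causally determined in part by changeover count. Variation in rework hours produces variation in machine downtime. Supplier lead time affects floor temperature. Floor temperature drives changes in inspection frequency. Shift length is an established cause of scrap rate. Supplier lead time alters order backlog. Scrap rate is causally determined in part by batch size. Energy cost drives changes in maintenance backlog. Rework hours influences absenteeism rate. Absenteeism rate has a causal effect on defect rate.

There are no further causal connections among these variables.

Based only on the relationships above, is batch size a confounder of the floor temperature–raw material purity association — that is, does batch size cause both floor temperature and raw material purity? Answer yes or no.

Batch size has no stated causal path to raw material purity. A confounder must cause both variables, so batch size does not qualify.

no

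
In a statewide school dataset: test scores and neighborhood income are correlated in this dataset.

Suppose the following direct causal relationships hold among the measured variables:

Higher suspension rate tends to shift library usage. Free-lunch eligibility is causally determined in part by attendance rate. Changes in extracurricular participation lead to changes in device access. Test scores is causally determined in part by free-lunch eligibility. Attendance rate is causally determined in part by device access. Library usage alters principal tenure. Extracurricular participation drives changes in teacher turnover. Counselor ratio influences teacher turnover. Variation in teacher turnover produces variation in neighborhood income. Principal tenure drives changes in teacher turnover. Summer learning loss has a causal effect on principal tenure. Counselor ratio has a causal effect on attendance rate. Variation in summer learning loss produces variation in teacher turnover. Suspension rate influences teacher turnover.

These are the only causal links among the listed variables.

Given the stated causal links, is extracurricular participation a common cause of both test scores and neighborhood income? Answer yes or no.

Extracurricular participation has a causal path to test scores (extracurricular participation → device access → attendance rate → free-lunch eligibility → test scores) and to neighborhood income (extracurricular participation → teacher turnover → neighborhood income), so it is a common cause of both — a confounder.

yes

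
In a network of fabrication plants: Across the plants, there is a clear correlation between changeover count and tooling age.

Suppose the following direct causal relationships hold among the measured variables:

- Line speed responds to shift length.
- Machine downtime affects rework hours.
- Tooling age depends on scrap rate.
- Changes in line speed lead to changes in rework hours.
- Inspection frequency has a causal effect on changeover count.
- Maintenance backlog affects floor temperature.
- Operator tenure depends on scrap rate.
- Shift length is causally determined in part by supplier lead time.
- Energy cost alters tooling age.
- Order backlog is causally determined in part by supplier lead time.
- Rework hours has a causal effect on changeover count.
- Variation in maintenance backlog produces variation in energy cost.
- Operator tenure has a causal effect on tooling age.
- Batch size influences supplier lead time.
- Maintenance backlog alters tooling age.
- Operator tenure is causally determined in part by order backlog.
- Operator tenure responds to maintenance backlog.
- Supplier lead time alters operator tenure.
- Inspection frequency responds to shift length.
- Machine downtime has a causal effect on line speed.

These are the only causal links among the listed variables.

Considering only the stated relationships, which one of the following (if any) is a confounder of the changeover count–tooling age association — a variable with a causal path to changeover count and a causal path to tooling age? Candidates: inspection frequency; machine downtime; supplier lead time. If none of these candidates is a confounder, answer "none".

Supplier lead time causes changeover count (supplier lead time → shift length → inspection frequency → changeover count) and also causes tooling age (supplier lead time → operator tenure → tooling age); it is a common cause of both.
Each of the other candidates lacks a causal path to at least one of changeover count and tooling age, so they do not confound the relationship.

supplier lead time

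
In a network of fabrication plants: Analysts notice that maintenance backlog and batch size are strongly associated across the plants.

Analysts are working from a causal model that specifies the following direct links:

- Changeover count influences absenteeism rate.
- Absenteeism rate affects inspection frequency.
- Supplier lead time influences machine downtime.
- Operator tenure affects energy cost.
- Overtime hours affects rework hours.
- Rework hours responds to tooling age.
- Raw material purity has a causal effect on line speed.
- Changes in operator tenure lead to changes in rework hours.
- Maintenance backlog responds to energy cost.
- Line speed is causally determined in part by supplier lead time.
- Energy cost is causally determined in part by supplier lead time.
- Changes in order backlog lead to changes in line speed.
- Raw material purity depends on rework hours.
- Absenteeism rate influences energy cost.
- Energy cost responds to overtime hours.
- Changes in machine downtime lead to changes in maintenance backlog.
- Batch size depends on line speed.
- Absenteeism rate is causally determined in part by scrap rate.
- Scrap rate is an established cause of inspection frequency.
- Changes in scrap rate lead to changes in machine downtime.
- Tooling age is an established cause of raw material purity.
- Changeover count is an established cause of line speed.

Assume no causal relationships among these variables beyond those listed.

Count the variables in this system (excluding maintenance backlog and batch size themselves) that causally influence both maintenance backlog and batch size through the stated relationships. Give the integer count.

The common causes are: changeover count (to maintenance backlog via changeover count → absenteeism rate → energy cost → maintenance backlog; to batch size via changeover count → line speed → batch size); operator tenure (to maintenance backlog via operator tenure → energy cost → maintenance backlog; to batch size via operator tenure → rework hours → raw material purity → line speed → batch size); overtime hours (to maintenance backlog via overtime hours → energy cost → maintenance backlog; to batch size via overtime hours → rework hours → raw material purity → line speed → batch size); supplier lead time (to maintenance backlog via supplier lead time → energy cost → maintenance backlog; to batch size via supplier lead time → line speed → batch size).
Every other variable lacks a causal path to at least one of maintenance backlog and batch size.

4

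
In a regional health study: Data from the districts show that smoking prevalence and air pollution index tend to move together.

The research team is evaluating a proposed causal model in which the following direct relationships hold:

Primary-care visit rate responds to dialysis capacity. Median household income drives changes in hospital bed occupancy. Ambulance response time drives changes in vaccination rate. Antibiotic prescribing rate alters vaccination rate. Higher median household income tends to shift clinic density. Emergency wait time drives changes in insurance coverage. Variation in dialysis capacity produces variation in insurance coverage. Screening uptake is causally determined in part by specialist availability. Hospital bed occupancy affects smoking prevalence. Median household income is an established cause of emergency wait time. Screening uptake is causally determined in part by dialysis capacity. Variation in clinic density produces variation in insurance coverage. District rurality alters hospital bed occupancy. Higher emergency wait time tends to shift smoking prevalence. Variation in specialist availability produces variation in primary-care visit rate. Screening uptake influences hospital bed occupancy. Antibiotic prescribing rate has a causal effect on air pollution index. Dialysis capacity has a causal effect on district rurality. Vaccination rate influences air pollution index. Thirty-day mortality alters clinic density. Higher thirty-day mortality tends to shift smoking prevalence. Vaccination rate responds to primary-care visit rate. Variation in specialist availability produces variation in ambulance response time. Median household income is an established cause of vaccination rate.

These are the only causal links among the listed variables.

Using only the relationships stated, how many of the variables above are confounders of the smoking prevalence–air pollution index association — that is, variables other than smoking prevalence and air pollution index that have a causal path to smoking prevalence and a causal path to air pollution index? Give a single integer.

The common causes are: dialysis capacity (to smoking prevalence via dialysis capacity → district rurality → hospital bed occupancy → smoking prevalence; to air pollution index via dialysis capacity → primary-care visit rate → vaccination rate → air pollution index); median household income (to smoking prevalence via median household income → hospital bed occupancy → smoking prevalence; to air pollution index via median household income → vaccination rate → air pollution index); specialist availability (to smoking prevalence via specialist availability → screening uptake → hospital bed occupancy → smoking prevalence; to air pollution index via specialist availability → ambulance response time → vaccination rate → air pollution index).
Every other variable lacks a causal path to at least one of smoking prevalence and air pollution index.

3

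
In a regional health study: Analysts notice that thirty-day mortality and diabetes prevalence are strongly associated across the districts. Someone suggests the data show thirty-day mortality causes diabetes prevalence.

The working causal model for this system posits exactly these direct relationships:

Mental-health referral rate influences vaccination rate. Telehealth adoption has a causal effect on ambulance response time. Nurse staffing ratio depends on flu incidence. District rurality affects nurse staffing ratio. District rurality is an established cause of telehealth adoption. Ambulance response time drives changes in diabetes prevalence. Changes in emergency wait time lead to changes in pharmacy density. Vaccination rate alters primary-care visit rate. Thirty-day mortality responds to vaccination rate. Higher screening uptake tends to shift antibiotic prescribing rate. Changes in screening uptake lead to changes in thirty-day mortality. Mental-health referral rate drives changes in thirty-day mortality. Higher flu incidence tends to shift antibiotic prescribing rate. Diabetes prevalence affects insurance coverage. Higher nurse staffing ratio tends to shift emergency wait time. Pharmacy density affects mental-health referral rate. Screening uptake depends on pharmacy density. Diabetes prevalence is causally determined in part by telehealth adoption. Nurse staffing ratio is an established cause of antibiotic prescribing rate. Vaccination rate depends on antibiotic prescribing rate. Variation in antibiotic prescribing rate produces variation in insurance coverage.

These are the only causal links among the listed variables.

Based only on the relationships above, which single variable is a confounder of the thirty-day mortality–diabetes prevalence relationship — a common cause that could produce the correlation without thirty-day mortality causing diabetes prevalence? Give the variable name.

district rurality

District rurality has a causal path to thirty-day mortality (district rurality → nurse staffing ratio → antibiotic prescribing rate → vaccination rate → thirty-day mortality) and a separate causal path to diabetes prevalence (district rurality → telehealth adoption → diabetes prevalence), so it is a common cause of both.
No stated relationship gives thirty-day mortality a causal route to diabetes prevalence, so the correlation is explained by the shared upstream cause rather than a direct effect.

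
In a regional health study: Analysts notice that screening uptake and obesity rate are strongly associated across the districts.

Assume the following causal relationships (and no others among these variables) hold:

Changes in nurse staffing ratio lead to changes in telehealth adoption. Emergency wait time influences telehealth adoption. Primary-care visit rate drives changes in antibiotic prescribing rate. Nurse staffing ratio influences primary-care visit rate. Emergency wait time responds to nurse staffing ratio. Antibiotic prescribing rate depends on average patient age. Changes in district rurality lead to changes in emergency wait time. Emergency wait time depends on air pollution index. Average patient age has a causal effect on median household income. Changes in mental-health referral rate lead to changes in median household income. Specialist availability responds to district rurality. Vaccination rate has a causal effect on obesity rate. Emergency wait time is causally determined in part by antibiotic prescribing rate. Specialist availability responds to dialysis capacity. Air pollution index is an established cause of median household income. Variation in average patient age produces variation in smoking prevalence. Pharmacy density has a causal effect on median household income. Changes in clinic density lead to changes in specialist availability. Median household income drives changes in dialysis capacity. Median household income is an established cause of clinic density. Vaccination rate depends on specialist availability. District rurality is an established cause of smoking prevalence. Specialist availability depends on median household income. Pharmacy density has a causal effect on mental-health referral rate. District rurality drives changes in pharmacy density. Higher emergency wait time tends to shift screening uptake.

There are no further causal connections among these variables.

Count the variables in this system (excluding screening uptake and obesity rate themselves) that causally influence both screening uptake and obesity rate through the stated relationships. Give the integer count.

3

The common causes are: air pollution index (to screening uptake via air pollution index → emergency wait time → screening uptake; to obesity rate via air pollution index → median household income → specialist availability → vaccination rate → obesity rate); average patient age (to screening uptake via average patient age → antibiotic prescribing rate → emergency wait time → screening uptake; to obesity rate via average patient age → median household income → specialist availability → vaccination rate → obesity rate); district rurality (to screening uptake via district rurality → emergency wait time → screening uptake; to obesity rate via district rurality → specialist availability → vaccination rate → obesity rate).
Every other variable lacks a causal path to at least one of screening uptake and obesity rate.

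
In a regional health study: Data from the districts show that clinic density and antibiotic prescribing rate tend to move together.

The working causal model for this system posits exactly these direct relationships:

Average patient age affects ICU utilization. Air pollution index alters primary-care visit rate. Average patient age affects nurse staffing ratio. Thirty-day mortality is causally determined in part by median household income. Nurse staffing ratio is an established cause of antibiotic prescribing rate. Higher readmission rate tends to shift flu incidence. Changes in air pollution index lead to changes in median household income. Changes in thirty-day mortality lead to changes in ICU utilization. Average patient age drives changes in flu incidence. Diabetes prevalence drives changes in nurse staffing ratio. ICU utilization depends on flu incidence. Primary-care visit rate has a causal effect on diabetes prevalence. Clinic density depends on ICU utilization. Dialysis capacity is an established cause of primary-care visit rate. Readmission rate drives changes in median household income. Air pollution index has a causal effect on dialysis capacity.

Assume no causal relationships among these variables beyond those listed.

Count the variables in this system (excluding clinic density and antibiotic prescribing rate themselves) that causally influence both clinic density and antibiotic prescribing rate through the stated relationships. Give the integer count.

2

The common causes are: air pollution index (to clinic density via air pollution index → median household income → thirty-day mortality → ICU utilization → clinic density; to antibiotic prescribing rate via air pollution index → primary-care visit rate → diabetes prevalence → nurse staffing ratio → antibiotic prescribing rate); average patient age (to clinic density via average patient age → ICU utilization → clinic density; to antibiotic prescribing rate via average patient age → nurse staffing ratio → antibiotic prescribing rate).
Every other variable lacks a causal path to at least one of clinic density and antibiotic prescribing rate.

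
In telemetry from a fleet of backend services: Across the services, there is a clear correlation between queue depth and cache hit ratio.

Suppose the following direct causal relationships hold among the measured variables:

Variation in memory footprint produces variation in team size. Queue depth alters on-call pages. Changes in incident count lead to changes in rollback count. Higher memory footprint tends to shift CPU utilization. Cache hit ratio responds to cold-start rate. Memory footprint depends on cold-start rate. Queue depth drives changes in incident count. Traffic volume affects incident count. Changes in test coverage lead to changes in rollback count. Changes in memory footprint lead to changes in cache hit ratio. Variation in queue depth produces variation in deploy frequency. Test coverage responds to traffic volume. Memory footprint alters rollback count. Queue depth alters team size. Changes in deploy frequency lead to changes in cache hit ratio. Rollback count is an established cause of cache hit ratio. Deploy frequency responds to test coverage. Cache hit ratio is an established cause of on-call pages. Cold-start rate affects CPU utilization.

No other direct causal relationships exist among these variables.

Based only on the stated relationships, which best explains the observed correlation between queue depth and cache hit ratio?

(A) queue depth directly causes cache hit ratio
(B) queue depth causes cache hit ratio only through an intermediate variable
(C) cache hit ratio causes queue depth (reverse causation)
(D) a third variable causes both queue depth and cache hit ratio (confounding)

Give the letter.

Queue depth reaches cache hit ratio through queue depth → deploy frequency → cache hit ratio — an indirect causal chain with no direct queue depth → cache hit ratio link. No variable causes both queue depth and cache hit ratio, so confounding is ruled out; the effect is mediated.

B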